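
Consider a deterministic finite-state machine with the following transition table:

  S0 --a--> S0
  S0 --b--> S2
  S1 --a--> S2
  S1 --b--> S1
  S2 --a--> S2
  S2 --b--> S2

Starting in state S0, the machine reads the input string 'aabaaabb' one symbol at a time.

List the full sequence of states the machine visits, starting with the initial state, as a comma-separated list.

Answer: S0, S0, S0, S2, S2, S2, S2, S2, S2

Derivation:
Start: S0
  read 'a': S0 --a--> S0
  read 'a': S0 --a--> S0
  read 'b': S0 --b--> S2
  read 'a': S2 --a--> S2
  read 'a': S2 --a--> S2
  read 'a': S2 --a--> S2
  read 'b': S2 --b--> S2
  read 'b': S2 --b--> S2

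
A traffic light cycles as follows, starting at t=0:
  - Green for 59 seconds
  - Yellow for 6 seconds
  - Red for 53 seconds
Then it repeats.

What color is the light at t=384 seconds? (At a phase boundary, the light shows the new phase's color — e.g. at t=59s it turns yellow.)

Cycle length = 59 + 6 + 53 = 118s
t = 384, phase_t = 384 mod 118 = 30
30 < 59 (green end) → GREEN

Answer: green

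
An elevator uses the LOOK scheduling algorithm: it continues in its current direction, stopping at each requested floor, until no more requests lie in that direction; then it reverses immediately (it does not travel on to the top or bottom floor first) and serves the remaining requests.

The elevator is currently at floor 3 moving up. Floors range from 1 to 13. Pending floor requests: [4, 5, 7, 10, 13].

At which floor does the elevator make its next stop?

Answer: 4

Derivation:
Current floor: 3, direction: up
Requests above: [4, 5, 7, 10, 13]
Requests below: []
Moving up and requests lie above → nearest above is min([4, 5, 7, 10, 13]) = 4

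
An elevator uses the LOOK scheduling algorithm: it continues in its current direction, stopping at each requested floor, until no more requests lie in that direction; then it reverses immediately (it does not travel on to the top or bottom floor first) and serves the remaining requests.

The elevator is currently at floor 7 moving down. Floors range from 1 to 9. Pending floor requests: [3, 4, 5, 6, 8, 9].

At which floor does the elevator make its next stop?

Current floor: 7, direction: down
Requests above: [8, 9]
Requests below: [3, 4, 5, 6]
Moving down and requests lie below → nearest below is max([3, 4, 5, 6]) = 6

Answer: 6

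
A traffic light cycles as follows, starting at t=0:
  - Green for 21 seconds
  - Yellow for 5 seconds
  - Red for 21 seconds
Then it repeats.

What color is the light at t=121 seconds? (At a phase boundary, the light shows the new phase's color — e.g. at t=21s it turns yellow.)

Cycle length = 21 + 5 + 21 = 47s
t = 121, phase_t = 121 mod 47 = 27
27 >= 26 → RED

Answer: red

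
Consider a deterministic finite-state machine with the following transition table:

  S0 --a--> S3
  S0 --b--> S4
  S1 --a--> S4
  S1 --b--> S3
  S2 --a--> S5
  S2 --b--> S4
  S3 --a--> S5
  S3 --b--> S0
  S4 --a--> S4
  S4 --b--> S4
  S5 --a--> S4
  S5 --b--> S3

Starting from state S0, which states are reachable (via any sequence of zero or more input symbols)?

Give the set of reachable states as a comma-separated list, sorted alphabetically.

Answer: S0, S3, S4, S5

Derivation:
BFS from S0:
  visit S0: S0--a-->S3 (new), S0--b-->S4 (new)
  visit S3: S3--a-->S5 (new), S3--b-->S0 (seen)
  visit S4: S4--a-->S4 (seen), S4--b-->S4 (seen)
  visit S5: S5--a-->S4 (seen), S5--b-->S3 (seen)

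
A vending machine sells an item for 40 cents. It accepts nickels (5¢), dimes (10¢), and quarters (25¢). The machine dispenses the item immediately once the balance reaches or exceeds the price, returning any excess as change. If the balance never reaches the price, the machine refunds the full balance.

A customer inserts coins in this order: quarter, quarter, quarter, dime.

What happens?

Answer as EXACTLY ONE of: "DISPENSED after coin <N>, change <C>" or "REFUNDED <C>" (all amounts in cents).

Answer: DISPENSED after coin 2, change 10

Derivation:
Price: 40¢
Coin 1 (quarter, 25¢): balance = 25¢
Coin 2 (quarter, 25¢): balance = 50¢
  → balance >= price → DISPENSE, change = 50 - 40 = 10¢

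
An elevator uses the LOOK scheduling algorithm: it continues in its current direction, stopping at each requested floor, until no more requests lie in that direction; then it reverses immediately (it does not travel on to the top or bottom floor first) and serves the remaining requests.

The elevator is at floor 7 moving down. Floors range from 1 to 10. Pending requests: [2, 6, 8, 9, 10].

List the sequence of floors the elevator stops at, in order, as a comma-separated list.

Current: 7, moving DOWN
Serve below first (descending): [6, 2]
Then reverse, serve above (ascending): [8, 9, 10]

Answer: 6, 2, 8, 9, 10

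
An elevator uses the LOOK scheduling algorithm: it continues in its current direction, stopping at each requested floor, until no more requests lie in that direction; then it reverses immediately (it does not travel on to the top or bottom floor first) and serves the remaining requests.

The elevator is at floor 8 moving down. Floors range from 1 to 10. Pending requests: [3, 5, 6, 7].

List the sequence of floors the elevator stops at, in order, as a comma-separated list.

Answer: 7, 6, 5, 3

Derivation:
Current: 8, moving DOWN
Serve below first (descending): [7, 6, 5, 3]
Then reverse, serve above (ascending): []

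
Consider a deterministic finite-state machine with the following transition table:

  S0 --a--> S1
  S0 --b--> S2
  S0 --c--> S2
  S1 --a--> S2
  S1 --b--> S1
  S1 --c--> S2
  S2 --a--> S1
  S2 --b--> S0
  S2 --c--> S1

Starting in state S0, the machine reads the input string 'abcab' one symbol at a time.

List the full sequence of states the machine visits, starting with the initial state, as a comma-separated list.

Answer: S0, S1, S1, S2, S1, S1

Derivation:
Start: S0
  read 'a': S0 --a--> S1
  read 'b': S1 --b--> S1
  read 'c': S1 --c--> S2
  read 'a': S2 --a--> S1
  read 'b': S1 --b--> S1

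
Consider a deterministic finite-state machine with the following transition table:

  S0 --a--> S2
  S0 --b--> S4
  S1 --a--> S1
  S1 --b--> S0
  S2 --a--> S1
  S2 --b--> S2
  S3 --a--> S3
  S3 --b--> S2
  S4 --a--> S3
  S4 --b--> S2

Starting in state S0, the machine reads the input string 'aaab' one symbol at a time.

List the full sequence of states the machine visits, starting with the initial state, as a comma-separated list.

Start: S0
  read 'a': S0 --a--> S2
  read 'a': S2 --a--> S1
  read 'a': S1 --a--> S1
  read 'b': S1 --b--> S0

Answer: S0, S2, S1, S1, S0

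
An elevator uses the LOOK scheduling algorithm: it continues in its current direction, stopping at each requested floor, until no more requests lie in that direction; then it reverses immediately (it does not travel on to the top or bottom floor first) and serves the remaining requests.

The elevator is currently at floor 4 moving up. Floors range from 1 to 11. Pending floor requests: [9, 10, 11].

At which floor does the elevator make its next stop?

Answer: 9

Derivation:
Current floor: 4, direction: up
Requests above: [9, 10, 11]
Requests below: []
Moving up and requests lie above → nearest above is min([9, 10, 11]) = 9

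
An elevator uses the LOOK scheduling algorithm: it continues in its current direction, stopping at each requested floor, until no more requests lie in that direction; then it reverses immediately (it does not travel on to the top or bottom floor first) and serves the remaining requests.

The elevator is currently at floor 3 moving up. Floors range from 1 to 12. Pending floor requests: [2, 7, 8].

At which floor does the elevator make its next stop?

Current floor: 3, direction: up
Requests above: [7, 8]
Requests below: [2]
Moving up and requests lie above → nearest above is min([7, 8]) = 7

Answer: 7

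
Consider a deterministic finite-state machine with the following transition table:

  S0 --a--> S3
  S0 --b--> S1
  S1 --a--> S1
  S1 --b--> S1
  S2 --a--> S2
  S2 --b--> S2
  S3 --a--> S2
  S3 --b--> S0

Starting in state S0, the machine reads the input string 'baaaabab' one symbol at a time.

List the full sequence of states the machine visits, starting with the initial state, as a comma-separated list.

Answer: S0, S1, S1, S1, S1, S1, S1, S1, S1

Derivation:
Start: S0
  read 'b': S0 --b--> S1
  read 'a': S1 --a--> S1
  read 'a': S1 --a--> S1
  read 'a': S1 --a--> S1
  read 'a': S1 --a--> S1
  read 'b': S1 --b--> S1
  read 'a': S1 --a--> S1
  read 'b': S1 --b--> S1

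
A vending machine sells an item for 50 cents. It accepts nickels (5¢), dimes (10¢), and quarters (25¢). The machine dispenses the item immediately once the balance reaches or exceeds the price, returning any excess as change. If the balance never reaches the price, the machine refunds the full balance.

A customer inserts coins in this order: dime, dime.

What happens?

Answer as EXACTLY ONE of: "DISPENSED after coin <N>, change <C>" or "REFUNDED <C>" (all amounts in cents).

Price: 50¢
Coin 1 (dime, 10¢): balance = 10¢
Coin 2 (dime, 10¢): balance = 20¢
All coins inserted, balance 20¢ < price 50¢ → REFUND 20¢

Answer: REFUNDED 20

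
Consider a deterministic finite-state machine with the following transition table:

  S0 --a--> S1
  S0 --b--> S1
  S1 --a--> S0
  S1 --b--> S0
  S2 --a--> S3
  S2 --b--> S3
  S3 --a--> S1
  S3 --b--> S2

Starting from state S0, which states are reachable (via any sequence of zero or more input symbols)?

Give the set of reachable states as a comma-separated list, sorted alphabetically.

Answer: S0, S1

Derivation:
BFS from S0:
  visit S0: S0--a-->S1 (new), S0--b-->S1 (seen)
  visit S1: S1--a-->S0 (seen), S1--b-->S0 (seen)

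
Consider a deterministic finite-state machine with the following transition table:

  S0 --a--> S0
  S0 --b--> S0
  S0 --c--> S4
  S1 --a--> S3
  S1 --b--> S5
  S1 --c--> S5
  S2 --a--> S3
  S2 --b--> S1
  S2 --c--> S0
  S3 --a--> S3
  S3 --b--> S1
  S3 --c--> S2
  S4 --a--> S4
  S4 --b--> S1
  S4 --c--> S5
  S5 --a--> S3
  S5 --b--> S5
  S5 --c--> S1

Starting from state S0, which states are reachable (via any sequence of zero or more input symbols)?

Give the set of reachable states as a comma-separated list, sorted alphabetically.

BFS from S0:
  visit S0: S0--a-->S0 (seen), S0--b-->S0 (seen), S0--c-->S4 (new)
  visit S4: S4--a-->S4 (seen), S4--b-->S1 (new), S4--c-->S5 (new)
  visit S1: S1--a-->S3 (new), S1--b-->S5 (seen), S1--c-->S5 (seen)
  visit S5: S5--a-->S3 (seen), S5--b-->S5 (seen), S5--c-->S1 (seen)
  visit S3: S3--a-->S3 (seen), S3--b-->S1 (seen), S3--c-->S2 (new)
  visit S2: S2--a-->S3 (seen), S2--b-->S1 (seen), S2--c-->S0 (seen)

Answer: S0, S1, S2, S3, S4, S5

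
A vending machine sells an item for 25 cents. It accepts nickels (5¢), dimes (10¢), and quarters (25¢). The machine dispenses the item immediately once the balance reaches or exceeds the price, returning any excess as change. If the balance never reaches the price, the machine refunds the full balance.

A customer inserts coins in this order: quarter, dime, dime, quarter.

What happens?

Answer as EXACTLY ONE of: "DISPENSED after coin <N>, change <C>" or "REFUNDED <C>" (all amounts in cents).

Answer: DISPENSED after coin 1, change 0

Derivation:
Price: 25¢
Coin 1 (quarter, 25¢): balance = 25¢
  → balance >= price → DISPENSE, change = 25 - 25 = 0¢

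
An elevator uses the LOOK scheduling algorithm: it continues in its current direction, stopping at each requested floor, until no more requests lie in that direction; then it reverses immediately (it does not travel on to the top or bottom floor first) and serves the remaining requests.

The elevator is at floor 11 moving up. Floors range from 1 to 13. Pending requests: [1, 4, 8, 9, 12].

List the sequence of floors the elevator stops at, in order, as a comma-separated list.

Answer: 12, 9, 8, 4, 1

Derivation:
Current: 11, moving UP
Serve above first (ascending): [12]
Then reverse, serve below (descending): [9, 8, 4, 1]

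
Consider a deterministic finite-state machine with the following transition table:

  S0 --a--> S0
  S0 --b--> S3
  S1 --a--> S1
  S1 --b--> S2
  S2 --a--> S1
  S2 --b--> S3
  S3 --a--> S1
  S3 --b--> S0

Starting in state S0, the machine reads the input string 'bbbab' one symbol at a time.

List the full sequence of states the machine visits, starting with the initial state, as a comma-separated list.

Answer: S0, S3, S0, S3, S1, S2

Derivation:
Start: S0
  read 'b': S0 --b--> S3
  read 'b': S3 --b--> S0
  read 'b': S0 --b--> S3
  read 'a': S3 --a--> S1
  read 'b': S1 --b--> S2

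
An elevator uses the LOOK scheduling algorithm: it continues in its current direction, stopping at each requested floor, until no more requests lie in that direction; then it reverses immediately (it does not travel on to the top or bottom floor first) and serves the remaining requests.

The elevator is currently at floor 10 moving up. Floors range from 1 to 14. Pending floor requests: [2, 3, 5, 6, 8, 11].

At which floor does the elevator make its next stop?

Current floor: 10, direction: up
Requests above: [11]
Requests below: [2, 3, 5, 6, 8]
Moving up and requests lie above → nearest above is min([11]) = 11

Answer: 11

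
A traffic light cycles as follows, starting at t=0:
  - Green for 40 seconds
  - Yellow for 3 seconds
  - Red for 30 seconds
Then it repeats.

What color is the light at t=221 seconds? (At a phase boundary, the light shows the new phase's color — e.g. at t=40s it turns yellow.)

Answer: green

Derivation:
Cycle length = 40 + 3 + 30 = 73s
t = 221, phase_t = 221 mod 73 = 2
2 < 40 (green end) → GREEN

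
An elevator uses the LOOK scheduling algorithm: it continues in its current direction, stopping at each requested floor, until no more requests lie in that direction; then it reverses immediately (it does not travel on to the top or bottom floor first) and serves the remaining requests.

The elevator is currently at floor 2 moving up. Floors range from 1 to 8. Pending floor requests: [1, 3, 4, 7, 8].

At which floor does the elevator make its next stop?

Answer: 3

Derivation:
Current floor: 2, direction: up
Requests above: [3, 4, 7, 8]
Requests below: [1]
Moving up and requests lie above → nearest above is min([3, 4, 7, 8]) = 3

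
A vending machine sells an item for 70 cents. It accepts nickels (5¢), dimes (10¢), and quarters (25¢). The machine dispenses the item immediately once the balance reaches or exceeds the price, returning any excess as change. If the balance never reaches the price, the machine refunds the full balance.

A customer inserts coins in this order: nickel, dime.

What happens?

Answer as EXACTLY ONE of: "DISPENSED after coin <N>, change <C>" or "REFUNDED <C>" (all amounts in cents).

Answer: REFUNDED 15

Derivation:
Price: 70¢
Coin 1 (nickel, 5¢): balance = 5¢
Coin 2 (dime, 10¢): balance = 15¢
All coins inserted, balance 15¢ < price 70¢ → REFUND 15¢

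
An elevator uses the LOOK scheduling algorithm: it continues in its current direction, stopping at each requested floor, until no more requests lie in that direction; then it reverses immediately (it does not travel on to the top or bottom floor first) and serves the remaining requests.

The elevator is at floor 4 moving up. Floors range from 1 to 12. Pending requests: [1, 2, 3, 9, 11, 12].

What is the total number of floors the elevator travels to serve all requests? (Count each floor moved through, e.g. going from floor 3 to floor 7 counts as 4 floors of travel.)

Start at floor 4 moving up, LOOK stop order: [9, 11, 12, 3, 2, 1]
  4 → 9: |9-4| = 5, total = 5
  9 → 11: |11-9| = 2, total = 7
  11 → 12: |12-11| = 1, total = 8
  12 → 3: |3-12| = 9, total = 17
  3 → 2: |2-3| = 1, total = 18
  2 → 1: |1-2| = 1, total = 19

Answer: 19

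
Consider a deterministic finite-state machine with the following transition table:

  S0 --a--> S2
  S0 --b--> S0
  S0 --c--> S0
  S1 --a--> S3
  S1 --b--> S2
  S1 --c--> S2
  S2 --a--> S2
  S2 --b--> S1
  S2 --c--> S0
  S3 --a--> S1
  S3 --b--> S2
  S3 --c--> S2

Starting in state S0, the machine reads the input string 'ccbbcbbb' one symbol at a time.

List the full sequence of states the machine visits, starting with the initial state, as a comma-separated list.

Start: S0
  read 'c': S0 --c--> S0
  read 'c': S0 --c--> S0
  read 'b': S0 --b--> S0
  read 'b': S0 --b--> S0
  read 'c': S0 --c--> S0
  read 'b': S0 --b--> S0
  read 'b': S0 --b--> S0
  read 'b': S0 --b--> S0

Answer: S0, S0, S0, S0, S0, S0, S0, S0, S0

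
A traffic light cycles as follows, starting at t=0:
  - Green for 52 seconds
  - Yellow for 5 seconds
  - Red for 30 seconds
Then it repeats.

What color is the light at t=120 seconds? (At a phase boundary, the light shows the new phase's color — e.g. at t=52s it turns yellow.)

Cycle length = 52 + 5 + 30 = 87s
t = 120, phase_t = 120 mod 87 = 33
33 < 52 (green end) → GREEN

Answer: green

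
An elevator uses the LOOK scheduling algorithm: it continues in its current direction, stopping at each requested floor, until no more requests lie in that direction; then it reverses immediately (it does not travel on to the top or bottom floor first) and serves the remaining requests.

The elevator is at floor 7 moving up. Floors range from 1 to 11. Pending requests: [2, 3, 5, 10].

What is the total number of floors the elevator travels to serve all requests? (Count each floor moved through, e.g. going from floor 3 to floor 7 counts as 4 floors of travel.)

Start at floor 7 moving up, LOOK stop order: [10, 5, 3, 2]
  7 → 10: |10-7| = 3, total = 3
  10 → 5: |5-10| = 5, total = 8
  5 → 3: |3-5| = 2, total = 10
  3 → 2: |2-3| = 1, total = 11

Answer: 11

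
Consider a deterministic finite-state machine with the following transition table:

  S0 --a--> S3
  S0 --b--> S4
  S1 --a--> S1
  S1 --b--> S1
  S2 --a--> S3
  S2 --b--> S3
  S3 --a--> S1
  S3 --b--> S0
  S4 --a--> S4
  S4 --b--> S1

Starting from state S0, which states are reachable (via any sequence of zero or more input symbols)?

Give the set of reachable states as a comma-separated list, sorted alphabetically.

BFS from S0:
  visit S0: S0--a-->S3 (new), S0--b-->S4 (new)
  visit S3: S3--a-->S1 (new), S3--b-->S0 (seen)
  visit S4: S4--a-->S4 (seen), S4--b-->S1 (seen)
  visit S1: S1--a-->S1 (seen), S1--b-->S1 (seen)

Answer: S0, S1, S3, S4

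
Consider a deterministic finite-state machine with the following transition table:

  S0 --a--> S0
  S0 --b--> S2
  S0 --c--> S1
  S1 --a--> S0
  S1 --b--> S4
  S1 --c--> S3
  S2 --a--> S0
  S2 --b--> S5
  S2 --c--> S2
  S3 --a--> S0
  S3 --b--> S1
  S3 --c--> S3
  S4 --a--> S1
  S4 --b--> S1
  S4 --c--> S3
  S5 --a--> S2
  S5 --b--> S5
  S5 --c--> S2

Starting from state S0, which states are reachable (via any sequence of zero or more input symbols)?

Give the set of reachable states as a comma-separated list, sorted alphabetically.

BFS from S0:
  visit S0: S0--a-->S0 (seen), S0--b-->S2 (new), S0--c-->S1 (new)
  visit S2: S2--a-->S0 (seen), S2--b-->S5 (new), S2--c-->S2 (seen)
  visit S1: S1--a-->S0 (seen), S1--b-->S4 (new), S1--c-->S3 (new)
  visit S5: S5--a-->S2 (seen), S5--b-->S5 (seen), S5--c-->S2 (seen)
  visit S4: S4--a-->S1 (seen), S4--b-->S1 (seen), S4--c-->S3 (seen)
  visit S3: S3--a-->S0 (seen), S3--b-->S1 (seen), S3--c-->S3 (seen)

Answer: S0, S1, S2, S3, S4, S5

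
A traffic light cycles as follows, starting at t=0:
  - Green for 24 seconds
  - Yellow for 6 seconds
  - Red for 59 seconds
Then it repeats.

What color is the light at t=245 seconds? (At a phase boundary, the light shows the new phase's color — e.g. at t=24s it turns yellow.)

Answer: red

Derivation:
Cycle length = 24 + 6 + 59 = 89s
t = 245, phase_t = 245 mod 89 = 67
67 >= 30 → RED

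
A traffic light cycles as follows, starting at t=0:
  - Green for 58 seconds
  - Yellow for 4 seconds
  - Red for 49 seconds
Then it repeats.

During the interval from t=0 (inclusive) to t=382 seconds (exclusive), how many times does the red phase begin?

Cycle = 58+4+49 = 111s
red phase starts at t = k*111 + 62 for k=0,1,2,...
Need k*111+62 < 382 → k < 2.883
k ∈ {0, ..., 2} → 3 starts

Answer: 3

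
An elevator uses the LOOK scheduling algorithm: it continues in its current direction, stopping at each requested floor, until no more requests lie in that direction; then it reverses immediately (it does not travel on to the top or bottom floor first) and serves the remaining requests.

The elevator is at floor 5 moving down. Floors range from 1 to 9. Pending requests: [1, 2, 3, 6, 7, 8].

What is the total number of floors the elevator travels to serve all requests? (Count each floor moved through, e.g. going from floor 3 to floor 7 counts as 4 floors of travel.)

Answer: 11

Derivation:
Start at floor 5 moving down, LOOK stop order: [3, 2, 1, 6, 7, 8]
  5 → 3: |3-5| = 2, total = 2
  3 → 2: |2-3| = 1, total = 3
  2 → 1: |1-2| = 1, total = 4
  1 → 6: |6-1| = 5, total = 9
  6 → 7: |7-6| = 1, total = 10
  7 → 8: |8-7| = 1, total = 11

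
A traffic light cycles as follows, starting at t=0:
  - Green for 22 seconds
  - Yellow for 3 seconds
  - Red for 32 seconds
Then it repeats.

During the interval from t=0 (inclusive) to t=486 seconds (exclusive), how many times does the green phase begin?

Cycle = 22+3+32 = 57s
green phase starts at t = k*57 + 0 for k=0,1,2,...
Need k*57+0 < 486 → k < 8.526
k ∈ {0, ..., 8} → 9 starts

Answer: 9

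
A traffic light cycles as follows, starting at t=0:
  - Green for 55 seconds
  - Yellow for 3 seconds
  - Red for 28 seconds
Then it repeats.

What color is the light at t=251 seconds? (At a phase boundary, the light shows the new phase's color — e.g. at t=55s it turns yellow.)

Cycle length = 55 + 3 + 28 = 86s
t = 251, phase_t = 251 mod 86 = 79
79 >= 58 → RED

Answer: red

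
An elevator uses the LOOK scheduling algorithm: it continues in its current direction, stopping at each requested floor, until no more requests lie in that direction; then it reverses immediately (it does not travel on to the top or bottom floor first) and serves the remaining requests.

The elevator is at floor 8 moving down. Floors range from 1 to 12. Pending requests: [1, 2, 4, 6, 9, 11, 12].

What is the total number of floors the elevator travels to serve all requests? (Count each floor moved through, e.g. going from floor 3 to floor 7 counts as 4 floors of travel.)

Start at floor 8 moving down, LOOK stop order: [6, 4, 2, 1, 9, 11, 12]
  8 → 6: |6-8| = 2, total = 2
  6 → 4: |4-6| = 2, total = 4
  4 → 2: |2-4| = 2, total = 6
  2 → 1: |1-2| = 1, total = 7
  1 → 9: |9-1| = 8, total = 15
  9 → 11: |11-9| = 2, total = 17
  11 → 12: |12-11| = 1, total = 18

Answer: 18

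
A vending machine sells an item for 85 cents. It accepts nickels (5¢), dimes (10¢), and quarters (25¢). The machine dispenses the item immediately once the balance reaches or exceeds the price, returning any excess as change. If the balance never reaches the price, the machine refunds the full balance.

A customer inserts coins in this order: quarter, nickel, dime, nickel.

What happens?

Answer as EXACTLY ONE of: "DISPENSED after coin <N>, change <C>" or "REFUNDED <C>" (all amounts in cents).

Answer: REFUNDED 45

Derivation:
Price: 85¢
Coin 1 (quarter, 25¢): balance = 25¢
Coin 2 (nickel, 5¢): balance = 30¢
Coin 3 (dime, 10¢): balance = 40¢
Coin 4 (nickel, 5¢): balance = 45¢
All coins inserted, balance 45¢ < price 85¢ → REFUND 45¢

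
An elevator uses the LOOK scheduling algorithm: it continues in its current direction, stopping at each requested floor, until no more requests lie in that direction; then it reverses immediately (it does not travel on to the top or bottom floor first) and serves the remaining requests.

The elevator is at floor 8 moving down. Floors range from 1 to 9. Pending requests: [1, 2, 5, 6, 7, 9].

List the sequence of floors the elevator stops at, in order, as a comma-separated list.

Answer: 7, 6, 5, 2, 1, 9

Derivation:
Current: 8, moving DOWN
Serve below first (descending): [7, 6, 5, 2, 1]
Then reverse, serve above (ascending): [9]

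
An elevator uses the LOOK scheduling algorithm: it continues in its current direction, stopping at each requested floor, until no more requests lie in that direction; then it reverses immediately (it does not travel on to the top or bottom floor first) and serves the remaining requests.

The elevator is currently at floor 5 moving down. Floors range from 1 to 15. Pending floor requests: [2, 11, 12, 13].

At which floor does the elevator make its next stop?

Answer: 2

Derivation:
Current floor: 5, direction: down
Requests above: [11, 12, 13]
Requests below: [2]
Moving down and requests lie below → nearest below is max([2]) = 2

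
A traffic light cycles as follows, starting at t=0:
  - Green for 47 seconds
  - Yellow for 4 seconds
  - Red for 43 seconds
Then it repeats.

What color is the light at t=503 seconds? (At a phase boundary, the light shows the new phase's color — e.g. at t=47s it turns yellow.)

Answer: green

Derivation:
Cycle length = 47 + 4 + 43 = 94s
t = 503, phase_t = 503 mod 94 = 33
33 < 47 (green end) → GREEN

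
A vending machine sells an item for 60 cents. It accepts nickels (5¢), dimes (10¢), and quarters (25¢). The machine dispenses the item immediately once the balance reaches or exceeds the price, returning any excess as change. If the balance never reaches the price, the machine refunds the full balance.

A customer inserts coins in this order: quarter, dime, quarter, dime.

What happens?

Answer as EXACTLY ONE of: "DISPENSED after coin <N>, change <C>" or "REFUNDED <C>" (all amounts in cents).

Answer: DISPENSED after coin 3, change 0

Derivation:
Price: 60¢
Coin 1 (quarter, 25¢): balance = 25¢
Coin 2 (dime, 10¢): balance = 35¢
Coin 3 (quarter, 25¢): balance = 60¢
  → balance >= price → DISPENSE, change = 60 - 60 = 0¢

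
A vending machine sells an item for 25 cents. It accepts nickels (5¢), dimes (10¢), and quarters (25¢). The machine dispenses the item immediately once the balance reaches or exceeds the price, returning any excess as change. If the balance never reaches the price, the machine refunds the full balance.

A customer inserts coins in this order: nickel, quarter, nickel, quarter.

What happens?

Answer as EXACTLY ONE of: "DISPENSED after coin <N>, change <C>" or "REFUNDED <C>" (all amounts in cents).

Price: 25¢
Coin 1 (nickel, 5¢): balance = 5¢
Coin 2 (quarter, 25¢): balance = 30¢
  → balance >= price → DISPENSE, change = 30 - 25 = 5¢

Answer: DISPENSED after coin 2, change 5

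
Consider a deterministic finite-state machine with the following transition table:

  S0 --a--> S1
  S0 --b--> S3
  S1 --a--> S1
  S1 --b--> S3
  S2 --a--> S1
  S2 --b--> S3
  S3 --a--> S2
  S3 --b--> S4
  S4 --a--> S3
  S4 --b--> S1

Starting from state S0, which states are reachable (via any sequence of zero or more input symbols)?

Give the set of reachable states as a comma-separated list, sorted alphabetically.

Answer: S0, S1, S2, S3, S4

Derivation:
BFS from S0:
  visit S0: S0--a-->S1 (new), S0--b-->S3 (new)
  visit S1: S1--a-->S1 (seen), S1--b-->S3 (seen)
  visit S3: S3--a-->S2 (new), S3--b-->S4 (new)
  visit S2: S2--a-->S1 (seen), S2--b-->S3 (seen)
  visit S4: S4--a-->S3 (seen), S4--b-->S1 (seen)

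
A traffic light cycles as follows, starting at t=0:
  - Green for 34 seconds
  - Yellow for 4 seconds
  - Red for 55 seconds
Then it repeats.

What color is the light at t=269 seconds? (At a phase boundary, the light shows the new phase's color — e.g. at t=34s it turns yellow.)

Cycle length = 34 + 4 + 55 = 93s
t = 269, phase_t = 269 mod 93 = 83
83 >= 38 → RED

Answer: red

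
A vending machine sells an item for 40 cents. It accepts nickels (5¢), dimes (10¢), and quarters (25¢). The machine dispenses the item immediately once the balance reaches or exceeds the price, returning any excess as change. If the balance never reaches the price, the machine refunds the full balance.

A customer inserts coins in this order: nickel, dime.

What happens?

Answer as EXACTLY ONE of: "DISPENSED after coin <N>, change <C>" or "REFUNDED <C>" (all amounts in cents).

Price: 40¢
Coin 1 (nickel, 5¢): balance = 5¢
Coin 2 (dime, 10¢): balance = 15¢
All coins inserted, balance 15¢ < price 40¢ → REFUND 15¢

Answer: REFUNDED 15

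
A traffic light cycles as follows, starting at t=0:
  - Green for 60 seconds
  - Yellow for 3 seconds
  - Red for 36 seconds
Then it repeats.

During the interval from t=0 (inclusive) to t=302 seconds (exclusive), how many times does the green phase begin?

Answer: 4

Derivation:
Cycle = 60+3+36 = 99s
green phase starts at t = k*99 + 0 for k=0,1,2,...
Need k*99+0 < 302 → k < 3.051
k ∈ {0, ..., 3} → 4 starts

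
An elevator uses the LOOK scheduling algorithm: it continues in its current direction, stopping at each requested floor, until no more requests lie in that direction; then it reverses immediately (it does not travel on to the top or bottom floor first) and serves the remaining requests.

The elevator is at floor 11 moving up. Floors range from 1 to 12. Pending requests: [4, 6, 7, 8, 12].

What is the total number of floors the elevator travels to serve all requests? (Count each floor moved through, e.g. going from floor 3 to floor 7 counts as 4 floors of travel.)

Answer: 9

Derivation:
Start at floor 11 moving up, LOOK stop order: [12, 8, 7, 6, 4]
  11 → 12: |12-11| = 1, total = 1
  12 → 8: |8-12| = 4, total = 5
  8 → 7: |7-8| = 1, total = 6
  7 → 6: |6-7| = 1, total = 7
  6 → 4: |4-6| = 2, total = 9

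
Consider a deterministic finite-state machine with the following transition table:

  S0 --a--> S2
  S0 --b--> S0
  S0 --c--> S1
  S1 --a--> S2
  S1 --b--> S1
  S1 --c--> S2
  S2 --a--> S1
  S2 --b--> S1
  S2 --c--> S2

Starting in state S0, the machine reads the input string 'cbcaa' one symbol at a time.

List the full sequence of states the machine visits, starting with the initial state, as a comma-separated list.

Start: S0
  read 'c': S0 --c--> S1
  read 'b': S1 --b--> S1
  read 'c': S1 --c--> S2
  read 'a': S2 --a--> S1
  read 'a': S1 --a--> S2

Answer: S0, S1, S1, S2, S1, S2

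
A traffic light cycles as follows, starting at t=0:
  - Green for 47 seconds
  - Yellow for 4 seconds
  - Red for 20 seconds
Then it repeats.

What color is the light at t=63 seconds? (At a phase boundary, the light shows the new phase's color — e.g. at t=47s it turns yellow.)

Answer: red

Derivation:
Cycle length = 47 + 4 + 20 = 71s
t = 63, phase_t = 63 mod 71 = 63
63 >= 51 → RED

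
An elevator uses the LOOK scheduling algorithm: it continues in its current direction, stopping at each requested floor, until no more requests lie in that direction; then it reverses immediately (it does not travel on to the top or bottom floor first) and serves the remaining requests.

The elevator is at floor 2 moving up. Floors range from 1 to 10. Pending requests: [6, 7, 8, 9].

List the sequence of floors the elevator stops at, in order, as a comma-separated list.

Answer: 6, 7, 8, 9

Derivation:
Current: 2, moving UP
Serve above first (ascending): [6, 7, 8, 9]
Then reverse, serve below (descending): []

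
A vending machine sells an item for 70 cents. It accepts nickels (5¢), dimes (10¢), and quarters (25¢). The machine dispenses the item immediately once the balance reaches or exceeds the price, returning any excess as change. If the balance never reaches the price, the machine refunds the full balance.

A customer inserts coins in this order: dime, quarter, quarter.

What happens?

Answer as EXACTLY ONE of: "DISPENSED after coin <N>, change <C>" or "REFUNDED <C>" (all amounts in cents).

Price: 70¢
Coin 1 (dime, 10¢): balance = 10¢
Coin 2 (quarter, 25¢): balance = 35¢
Coin 3 (quarter, 25¢): balance = 60¢
All coins inserted, balance 60¢ < price 70¢ → REFUND 60¢

Answer: REFUNDED 60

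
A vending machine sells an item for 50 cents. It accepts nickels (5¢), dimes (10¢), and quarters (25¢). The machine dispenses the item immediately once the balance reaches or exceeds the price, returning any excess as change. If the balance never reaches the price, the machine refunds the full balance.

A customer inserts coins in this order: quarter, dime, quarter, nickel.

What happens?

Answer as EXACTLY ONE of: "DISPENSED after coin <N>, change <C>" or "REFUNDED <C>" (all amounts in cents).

Answer: DISPENSED after coin 3, change 10

Derivation:
Price: 50¢
Coin 1 (quarter, 25¢): balance = 25¢
Coin 2 (dime, 10¢): balance = 35¢
Coin 3 (quarter, 25¢): balance = 60¢
  → balance >= price → DISPENSE, change = 60 - 50 = 10¢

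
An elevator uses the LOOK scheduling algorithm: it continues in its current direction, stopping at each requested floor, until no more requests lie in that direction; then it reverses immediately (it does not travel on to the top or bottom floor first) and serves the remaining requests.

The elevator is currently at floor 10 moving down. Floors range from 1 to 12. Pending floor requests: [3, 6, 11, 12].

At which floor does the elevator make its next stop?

Current floor: 10, direction: down
Requests above: [11, 12]
Requests below: [3, 6]
Moving down and requests lie below → nearest below is max([3, 6]) = 6

Answer: 6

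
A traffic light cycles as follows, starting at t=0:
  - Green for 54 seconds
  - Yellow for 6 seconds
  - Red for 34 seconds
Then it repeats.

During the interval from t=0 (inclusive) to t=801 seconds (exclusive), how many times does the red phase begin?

Cycle = 54+6+34 = 94s
red phase starts at t = k*94 + 60 for k=0,1,2,...
Need k*94+60 < 801 → k < 7.883
k ∈ {0, ..., 7} → 8 starts

Answer: 8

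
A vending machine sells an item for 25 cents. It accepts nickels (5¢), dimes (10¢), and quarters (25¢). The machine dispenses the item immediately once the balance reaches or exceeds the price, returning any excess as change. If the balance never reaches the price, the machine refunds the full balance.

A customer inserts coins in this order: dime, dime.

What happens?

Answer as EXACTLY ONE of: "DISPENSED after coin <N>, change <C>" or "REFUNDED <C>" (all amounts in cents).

Price: 25¢
Coin 1 (dime, 10¢): balance = 10¢
Coin 2 (dime, 10¢): balance = 20¢
All coins inserted, balance 20¢ < price 25¢ → REFUND 20¢

Answer: REFUNDED 20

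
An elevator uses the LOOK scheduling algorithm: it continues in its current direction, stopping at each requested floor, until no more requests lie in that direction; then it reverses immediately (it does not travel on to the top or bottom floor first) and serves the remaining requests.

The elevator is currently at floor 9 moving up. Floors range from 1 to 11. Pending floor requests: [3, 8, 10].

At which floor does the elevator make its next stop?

Answer: 10

Derivation:
Current floor: 9, direction: up
Requests above: [10]
Requests below: [3, 8]
Moving up and requests lie above → nearest above is min([10]) = 10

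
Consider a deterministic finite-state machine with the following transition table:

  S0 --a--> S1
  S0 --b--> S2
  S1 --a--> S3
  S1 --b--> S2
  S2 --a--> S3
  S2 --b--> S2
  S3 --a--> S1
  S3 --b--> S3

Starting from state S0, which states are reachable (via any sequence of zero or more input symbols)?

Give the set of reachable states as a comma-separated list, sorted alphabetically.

BFS from S0:
  visit S0: S0--a-->S1 (new), S0--b-->S2 (new)
  visit S1: S1--a-->S3 (new), S1--b-->S2 (seen)
  visit S2: S2--a-->S3 (seen), S2--b-->S2 (seen)
  visit S3: S3--a-->S1 (seen), S3--b-->S3 (seen)

Answer: S0, S1, S2, S3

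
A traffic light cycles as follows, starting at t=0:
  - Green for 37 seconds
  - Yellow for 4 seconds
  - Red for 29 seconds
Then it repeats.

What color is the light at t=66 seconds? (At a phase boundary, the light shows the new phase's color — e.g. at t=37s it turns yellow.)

Answer: red

Derivation:
Cycle length = 37 + 4 + 29 = 70s
t = 66, phase_t = 66 mod 70 = 66
66 >= 41 → RED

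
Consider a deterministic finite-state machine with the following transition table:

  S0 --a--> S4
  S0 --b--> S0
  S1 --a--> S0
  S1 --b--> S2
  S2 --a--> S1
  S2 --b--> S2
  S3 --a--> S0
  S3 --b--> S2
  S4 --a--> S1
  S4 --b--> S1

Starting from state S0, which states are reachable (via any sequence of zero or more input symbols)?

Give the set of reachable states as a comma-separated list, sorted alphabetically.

BFS from S0:
  visit S0: S0--a-->S4 (new), S0--b-->S0 (seen)
  visit S4: S4--a-->S1 (new), S4--b-->S1 (seen)
  visit S1: S1--a-->S0 (seen), S1--b-->S2 (new)
  visit S2: S2--a-->S1 (seen), S2--b-->S2 (seen)

Answer: S0, S1, S2, S4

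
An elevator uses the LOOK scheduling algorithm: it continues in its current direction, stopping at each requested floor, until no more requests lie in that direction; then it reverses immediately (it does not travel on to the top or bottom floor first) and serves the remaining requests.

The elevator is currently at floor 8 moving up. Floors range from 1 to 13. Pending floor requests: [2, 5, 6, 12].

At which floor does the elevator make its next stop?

Current floor: 8, direction: up
Requests above: [12]
Requests below: [2, 5, 6]
Moving up and requests lie above → nearest above is min([12]) = 12

Answer: 12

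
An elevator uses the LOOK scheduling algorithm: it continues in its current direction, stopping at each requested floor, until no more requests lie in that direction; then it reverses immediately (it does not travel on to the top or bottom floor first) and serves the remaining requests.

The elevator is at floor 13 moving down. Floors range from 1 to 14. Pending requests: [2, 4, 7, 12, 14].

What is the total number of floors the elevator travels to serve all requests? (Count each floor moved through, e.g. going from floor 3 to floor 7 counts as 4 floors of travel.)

Start at floor 13 moving down, LOOK stop order: [12, 7, 4, 2, 14]
  13 → 12: |12-13| = 1, total = 1
  12 → 7: |7-12| = 5, total = 6
  7 → 4: |4-7| = 3, total = 9
  4 → 2: |2-4| = 2, total = 11
  2 → 14: |14-2| = 12, total = 23

Answer: 23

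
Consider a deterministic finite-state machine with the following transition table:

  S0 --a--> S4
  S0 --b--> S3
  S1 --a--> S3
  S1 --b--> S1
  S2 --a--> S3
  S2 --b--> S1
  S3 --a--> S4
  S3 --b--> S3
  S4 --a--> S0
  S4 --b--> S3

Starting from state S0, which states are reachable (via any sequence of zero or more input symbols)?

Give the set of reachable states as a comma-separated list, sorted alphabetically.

BFS from S0:
  visit S0: S0--a-->S4 (new), S0--b-->S3 (new)
  visit S4: S4--a-->S0 (seen), S4--b-->S3 (seen)
  visit S3: S3--a-->S4 (seen), S3--b-->S3 (seen)

Answer: S0, S3, S4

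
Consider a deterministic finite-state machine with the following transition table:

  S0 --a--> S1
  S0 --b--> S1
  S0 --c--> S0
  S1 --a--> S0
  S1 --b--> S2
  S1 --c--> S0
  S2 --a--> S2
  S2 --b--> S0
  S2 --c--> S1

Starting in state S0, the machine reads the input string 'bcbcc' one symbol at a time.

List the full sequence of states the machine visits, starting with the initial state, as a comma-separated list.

Answer: S0, S1, S0, S1, S0, S0

Derivation:
Start: S0
  read 'b': S0 --b--> S1
  read 'c': S1 --c--> S0
  read 'b': S0 --b--> S1
  read 'c': S1 --c--> S0
  read 'c': S0 --c--> S0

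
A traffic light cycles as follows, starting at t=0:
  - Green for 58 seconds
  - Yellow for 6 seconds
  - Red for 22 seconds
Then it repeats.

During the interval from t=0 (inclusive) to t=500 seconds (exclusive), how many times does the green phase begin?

Cycle = 58+6+22 = 86s
green phase starts at t = k*86 + 0 for k=0,1,2,...
Need k*86+0 < 500 → k < 5.814
k ∈ {0, ..., 5} → 6 starts

Answer: 6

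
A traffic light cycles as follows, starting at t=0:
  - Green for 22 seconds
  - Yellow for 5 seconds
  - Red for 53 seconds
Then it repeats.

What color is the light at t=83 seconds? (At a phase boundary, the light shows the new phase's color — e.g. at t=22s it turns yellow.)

Answer: green

Derivation:
Cycle length = 22 + 5 + 53 = 80s
t = 83, phase_t = 83 mod 80 = 3
3 < 22 (green end) → GREEN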